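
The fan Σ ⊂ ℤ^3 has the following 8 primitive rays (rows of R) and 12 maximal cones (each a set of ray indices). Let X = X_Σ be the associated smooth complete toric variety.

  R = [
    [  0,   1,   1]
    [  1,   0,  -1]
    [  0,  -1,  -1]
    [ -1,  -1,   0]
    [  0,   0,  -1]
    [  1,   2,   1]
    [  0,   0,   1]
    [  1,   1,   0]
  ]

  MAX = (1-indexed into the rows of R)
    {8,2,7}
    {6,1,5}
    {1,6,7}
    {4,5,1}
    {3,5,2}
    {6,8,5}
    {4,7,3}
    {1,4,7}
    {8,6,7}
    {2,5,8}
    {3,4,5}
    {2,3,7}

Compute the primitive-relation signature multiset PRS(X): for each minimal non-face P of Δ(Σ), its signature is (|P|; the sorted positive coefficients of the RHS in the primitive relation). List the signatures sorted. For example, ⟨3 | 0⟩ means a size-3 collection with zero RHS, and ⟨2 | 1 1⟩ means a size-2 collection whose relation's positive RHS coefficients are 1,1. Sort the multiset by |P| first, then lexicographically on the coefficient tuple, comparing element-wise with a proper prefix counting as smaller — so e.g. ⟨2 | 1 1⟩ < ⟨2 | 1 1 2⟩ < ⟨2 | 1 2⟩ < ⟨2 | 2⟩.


The 10 primitive collections of Σ (r=8, n=3):

  • {1,3}:  v_{1} + v_{3} = 0 ; sig = ⟨2 | 0⟩
  • {4,8}:  v_{4} + v_{8} = 0 ; sig = ⟨2 | 0⟩
  • {5,7}:  v_{5} + v_{7} = 0 ; sig = ⟨2 | 0⟩
  • {1,2}:  v_{1} + v_{2} = v_{8} ; sig = ⟨2 | 1⟩
  • {1,8}:  v_{1} + v_{8} = v_{6} ; sig = ⟨2 | 1⟩
  • {2,4}:  v_{2} + v_{4} = v_{3} ; sig = ⟨2 | 1⟩
  • {3,6}:  v_{3} + v_{6} = v_{8} ; sig = ⟨2 | 1⟩
  • {3,8}:  v_{3} + v_{8} = v_{2} ; sig = ⟨2 | 1⟩
  • {4,6}:  v_{4} + v_{6} = v_{1} ; sig = ⟨2 | 1⟩
  • {2,6}:  v_{2} + v_{6} = 2·v_{8} ; sig = ⟨2 | 2⟩

so the primitive-relation signature multiset is
[⟨2 | 0⟩, ⟨2 | 0⟩, ⟨2 | 0⟩, ⟨2 | 1⟩, ⟨2 | 1⟩, ⟨2 | 1⟩, ⟨2 | 1⟩, ⟨2 | 1⟩, ⟨2 | 1⟩, ⟨2 | 2⟩]


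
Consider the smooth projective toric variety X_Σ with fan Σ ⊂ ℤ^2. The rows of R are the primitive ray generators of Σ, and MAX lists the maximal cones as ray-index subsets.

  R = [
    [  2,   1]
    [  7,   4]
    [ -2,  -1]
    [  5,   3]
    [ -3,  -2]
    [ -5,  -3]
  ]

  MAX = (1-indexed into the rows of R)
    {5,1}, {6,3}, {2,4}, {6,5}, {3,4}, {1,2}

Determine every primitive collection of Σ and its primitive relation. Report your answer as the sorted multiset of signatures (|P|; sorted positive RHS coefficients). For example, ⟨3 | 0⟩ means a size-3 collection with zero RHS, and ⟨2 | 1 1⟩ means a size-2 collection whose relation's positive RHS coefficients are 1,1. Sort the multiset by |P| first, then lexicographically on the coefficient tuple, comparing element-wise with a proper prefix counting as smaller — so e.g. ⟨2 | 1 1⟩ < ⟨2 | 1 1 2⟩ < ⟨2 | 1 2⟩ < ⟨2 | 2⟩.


9 minimal non-faces of Δ(Σ) (on 6 rays):

  P = {1,3}:  v_{1} + v_{3} = 0 — sig = ⟨2 | 0⟩
  P = {4,6}:  v_{4} + v_{6} = 0 — sig = ⟨2 | 0⟩
  P = {1,4}:  v_{1} + v_{4} = v_{2} — sig = ⟨2 | 1⟩
  P = {1,6}:  v_{1} + v_{6} = v_{5} — sig = ⟨2 | 1⟩
  P = {2,3}:  v_{2} + v_{3} = v_{4} — sig = ⟨2 | 1⟩
  P = {2,6}:  v_{2} + v_{6} = v_{1} — sig = ⟨2 | 1⟩
  P = {3,5}:  v_{3} + v_{5} = v_{6} — sig = ⟨2 | 1⟩
  P = {4,5}:  v_{4} + v_{5} = v_{1} — sig = ⟨2 | 1⟩
  P = {2,5}:  v_{2} + v_{5} = 2·v_{1} — sig = ⟨2 | 2⟩

so the primitive-relation signature multiset is
    |P|=2: 9 collections, coeffs (), (), (1), (1), (1), (1), (1), (1), (2)


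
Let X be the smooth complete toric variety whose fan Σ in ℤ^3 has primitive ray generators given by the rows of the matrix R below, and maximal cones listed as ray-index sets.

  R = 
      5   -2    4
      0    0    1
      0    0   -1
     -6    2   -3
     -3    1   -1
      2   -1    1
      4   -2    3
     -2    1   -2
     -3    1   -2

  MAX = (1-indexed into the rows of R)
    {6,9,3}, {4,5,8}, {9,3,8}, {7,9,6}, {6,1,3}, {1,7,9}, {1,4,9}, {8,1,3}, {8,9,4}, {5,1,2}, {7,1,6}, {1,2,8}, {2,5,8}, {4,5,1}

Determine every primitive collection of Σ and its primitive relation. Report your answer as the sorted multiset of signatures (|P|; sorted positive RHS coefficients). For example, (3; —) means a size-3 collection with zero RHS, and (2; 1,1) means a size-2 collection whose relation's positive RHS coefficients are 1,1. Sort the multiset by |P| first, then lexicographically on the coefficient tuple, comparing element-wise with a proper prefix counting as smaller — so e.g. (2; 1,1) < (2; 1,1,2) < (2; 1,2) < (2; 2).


20 minimal non-faces of Δ(Σ) (on 9 rays):

  P={2,3}:  v_{2} + v_{3} = 0 — sig = (2; —)
  P={2,9}:  v_{2} + v_{9} = v_{5} — sig = (2; 1)
  P={3,5}:  v_{3} + v_{5} = v_{9} — sig = (2; 1)
  P={5,9}:  v_{5} + v_{9} = v_{4} — sig = (2; 1)
  P={6,8}:  v_{6} + v_{8} = v_{3} — sig = (2; 1)
  P={7,8}:  v_{7} + v_{8} = v_{6} — sig = (2; 1)
  P={2,6}:  v_{2} + v_{6} = v_{1} + v_{9} — sig = (2; 1,1)
  P={5,6}:  v_{5} + v_{6} = v_{1} + 2·v_{9} — sig = (2; 1,2)
  P={4,6}:  v_{4} + v_{6} = v_{1} + 3·v_{9} — sig = (2; 1,3)
  P={2,4}:  v_{2} + v_{4} = 2·v_{5} — sig = (2; 2)
  P={3,4}:  v_{3} + v_{4} = 2·v_{9} — sig = (2; 2)
  P={3,7}:  v_{3} + v_{7} = 2·v_{6} — sig = (2; 2)
  P={2,7}:  v_{2} + v_{7} = 2·v_{1} + 2·v_{9} — sig = (2; 2,2)
  P={5,7}:  v_{5} + v_{7} = 2·v_{1} + 3·v_{9} — sig = (2; 2,3)
  P={4,7}:  v_{4} + v_{7} = 2·v_{1} + 4·v_{9} — sig = (2; 2,4)
  P={1,8,9}:  v_{1} + v_{8} + v_{9} = 0 — sig = (3; —)
  P={1,3,9}:  v_{1} + v_{3} + v_{9} = v_{6} — sig = (3; 1)
  P={1,4,8}:  v_{1} + v_{4} + v_{8} = v_{5} — sig = (3; 1)
  P={1,5,8}:  v_{1} + v_{5} + v_{8} = v_{2} — sig = (3; 1)
  P={1,6,9}:  v_{1} + v_{6} + v_{9} = v_{7} — sig = (3; 1)

Sorted signature multiset PRS(X):
    (2; —)
    (2; 1)
    (2; 1)
    (2; 1)
    (2; 1)
    (2; 1)
    (2; 1,1)
    (2; 1,2)
    (2; 1,3)
    (2; 2)
    (2; 2)
    (2; 2)
    (2; 2,2)
    (2; 2,3)
    (2; 2,4)
    (3; —)
    (3; 1)
    (3; 1)
    (3; 1)
    (3; 1)


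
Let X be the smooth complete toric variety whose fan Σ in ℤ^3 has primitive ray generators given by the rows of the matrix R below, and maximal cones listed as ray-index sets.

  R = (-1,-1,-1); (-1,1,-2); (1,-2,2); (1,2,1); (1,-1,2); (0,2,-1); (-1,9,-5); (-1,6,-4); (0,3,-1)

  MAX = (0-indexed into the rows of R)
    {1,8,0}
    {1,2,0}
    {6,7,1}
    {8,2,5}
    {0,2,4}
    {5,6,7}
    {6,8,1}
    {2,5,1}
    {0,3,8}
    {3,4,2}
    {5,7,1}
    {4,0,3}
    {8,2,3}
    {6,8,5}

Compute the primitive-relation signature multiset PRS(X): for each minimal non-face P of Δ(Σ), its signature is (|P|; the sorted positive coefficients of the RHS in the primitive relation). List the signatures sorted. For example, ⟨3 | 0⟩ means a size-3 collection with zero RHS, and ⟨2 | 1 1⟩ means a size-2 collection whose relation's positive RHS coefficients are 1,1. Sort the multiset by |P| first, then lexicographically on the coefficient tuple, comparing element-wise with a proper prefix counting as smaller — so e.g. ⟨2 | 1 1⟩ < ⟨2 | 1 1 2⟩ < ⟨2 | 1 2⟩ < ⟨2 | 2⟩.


The 20 primitive collections of Σ (r=9, n=3):

  P={1,4}:  v_{1} + v_{4} = 0  ⇒ sig = ⟨2 | 0⟩
  P={0,5}:  v_{0} + v_{5} = v_{1}  ⇒ sig = ⟨2 | 1⟩
  P={1,3}:  v_{1} + v_{3} = v_{8}  ⇒ sig = ⟨2 | 1⟩
  P={4,8}:  v_{4} + v_{8} = v_{3}  ⇒ sig = ⟨2 | 1⟩
  P={7,8}:  v_{7} + v_{8} = v_{6}  ⇒ sig = ⟨2 | 1⟩
  P={4,5}:  v_{4} + v_{5} = v_{2} + v_{8}  ⇒ sig = ⟨2 | 1 1⟩
  P={4,7}:  v_{4} + v_{7} = v_{5} + v_{8}  ⇒ sig = ⟨2 | 1 1⟩
  P={0,7}:  v_{0} + v_{7} = 2·v_{1} + v_{8}  ⇒ sig = ⟨2 | 1 2⟩
  P={2,6}:  v_{2} + v_{6} = 2·v_{5} + v_{8}  ⇒ sig = ⟨2 | 1 2⟩
  P={3,5}:  v_{3} + v_{5} = v_{2} + 2·v_{8}  ⇒ sig = ⟨2 | 1 2⟩
  P={3,7}:  v_{3} + v_{7} = v_{5} + 2·v_{8}  ⇒ sig = ⟨2 | 1 2⟩
  P={4,6}:  v_{4} + v_{6} = v_{5} + 2·v_{8}  ⇒ sig = ⟨2 | 1 2⟩
  P={3,6}:  v_{3} + v_{6} = v_{5} + 3·v_{8}  ⇒ sig = ⟨2 | 1 3⟩
  P={2,7}:  v_{2} + v_{7} = 2·v_{5}  ⇒ sig = ⟨2 | 2⟩
  P={0,6}:  v_{0} + v_{6} = 2·v_{1} + 2·v_{8}  ⇒ sig = ⟨2 | 2 2⟩
  P={0,2,8}:  v_{0} + v_{2} + v_{8} = 0  ⇒ sig = ⟨3 | 0⟩
  P={0,2,3}:  v_{0} + v_{2} + v_{3} = v_{4}  ⇒ sig = ⟨3 | 1⟩
  P={1,2,8}:  v_{1} + v_{2} + v_{8} = v_{5}  ⇒ sig = ⟨3 | 1⟩
  P={1,5,8}:  v_{1} + v_{5} + v_{8} = v_{7}  ⇒ sig = ⟨3 | 1⟩
  P={1,5,6}:  v_{1} + v_{5} + v_{6} = 2·v_{7}  ⇒ sig = ⟨3 | 2⟩

Hence PRS(X_Σ) =
    |P|=2: 15 collections, coeffs (), (1), (1), (1), (1), (1,1), (1,1), (1,2), (1,2), (1,2), (1,2), (1,2), (1,3), (2), (2,2)
    |P|=3: 5 collections, coeffs (), (1), (1), (1), (2)


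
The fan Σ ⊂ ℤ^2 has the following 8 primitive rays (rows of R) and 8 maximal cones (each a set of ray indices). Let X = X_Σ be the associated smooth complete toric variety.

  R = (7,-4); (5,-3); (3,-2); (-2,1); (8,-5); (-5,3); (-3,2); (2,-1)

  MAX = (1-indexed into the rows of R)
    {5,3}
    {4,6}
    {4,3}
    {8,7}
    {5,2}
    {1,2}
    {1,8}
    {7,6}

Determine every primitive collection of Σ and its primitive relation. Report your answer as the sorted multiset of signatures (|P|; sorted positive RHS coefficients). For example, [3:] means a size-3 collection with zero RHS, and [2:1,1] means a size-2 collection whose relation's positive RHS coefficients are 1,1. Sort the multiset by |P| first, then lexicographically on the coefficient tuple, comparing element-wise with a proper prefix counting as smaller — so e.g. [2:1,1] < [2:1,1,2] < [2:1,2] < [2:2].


20 collections generate NE(X_Σ); each relation:

  • {2,6}:  v_{2} + v_{6} = 0  ⟹  sig = [2:]
  • {3,7}:  v_{3} + v_{7} = 0  ⟹  sig = [2:]
  • {4,8}:  v_{4} + v_{8} = 0  ⟹  sig = [2:]
  • {1,4}:  v_{1} + v_{4} = v_{2}  ⟹  sig = [2:1]
  • {1,6}:  v_{1} + v_{6} = v_{8}  ⟹  sig = [2:1]
  • {2,3}:  v_{2} + v_{3} = v_{5}  ⟹  sig = [2:1]
  • {2,4}:  v_{2} + v_{4} = v_{3}  ⟹  sig = [2:1]
  • {2,7}:  v_{2} + v_{7} = v_{8}  ⟹  sig = [2:1]
  • {2,8}:  v_{2} + v_{8} = v_{1}  ⟹  sig = [2:1]
  • {3,6}:  v_{3} + v_{6} = v_{4}  ⟹  sig = [2:1]
  • {3,8}:  v_{3} + v_{8} = v_{2}  ⟹  sig = [2:1]
  • {4,7}:  v_{4} + v_{7} = v_{6}  ⟹  sig = [2:1]
  • {5,6}:  v_{5} + v_{6} = v_{3}  ⟹  sig = [2:1]
  • {5,7}:  v_{5} + v_{7} = v_{2}  ⟹  sig = [2:1]
  • {6,8}:  v_{6} + v_{8} = v_{7}  ⟹  sig = [2:1]
  • {1,3}:  v_{1} + v_{3} = 2·v_{2}  ⟹  sig = [2:2]
  • {1,7}:  v_{1} + v_{7} = 2·v_{8}  ⟹  sig = [2:2]
  • {4,5}:  v_{4} + v_{5} = 2·v_{3}  ⟹  sig = [2:2]
  • {5,8}:  v_{5} + v_{8} = 2·v_{2}  ⟹  sig = [2:2]
  • {1,5}:  v_{1} + v_{5} = 3·v_{2}  ⟹  sig = [2:3]

Sorted signature multiset PRS(X):
    |P|=2: 20 collections, coeffs (), (), (), (1), (1), (1), (1), (1), (1), (1), (1), (1), (1), (1), (1), (2), (2), (2), (2), (3)


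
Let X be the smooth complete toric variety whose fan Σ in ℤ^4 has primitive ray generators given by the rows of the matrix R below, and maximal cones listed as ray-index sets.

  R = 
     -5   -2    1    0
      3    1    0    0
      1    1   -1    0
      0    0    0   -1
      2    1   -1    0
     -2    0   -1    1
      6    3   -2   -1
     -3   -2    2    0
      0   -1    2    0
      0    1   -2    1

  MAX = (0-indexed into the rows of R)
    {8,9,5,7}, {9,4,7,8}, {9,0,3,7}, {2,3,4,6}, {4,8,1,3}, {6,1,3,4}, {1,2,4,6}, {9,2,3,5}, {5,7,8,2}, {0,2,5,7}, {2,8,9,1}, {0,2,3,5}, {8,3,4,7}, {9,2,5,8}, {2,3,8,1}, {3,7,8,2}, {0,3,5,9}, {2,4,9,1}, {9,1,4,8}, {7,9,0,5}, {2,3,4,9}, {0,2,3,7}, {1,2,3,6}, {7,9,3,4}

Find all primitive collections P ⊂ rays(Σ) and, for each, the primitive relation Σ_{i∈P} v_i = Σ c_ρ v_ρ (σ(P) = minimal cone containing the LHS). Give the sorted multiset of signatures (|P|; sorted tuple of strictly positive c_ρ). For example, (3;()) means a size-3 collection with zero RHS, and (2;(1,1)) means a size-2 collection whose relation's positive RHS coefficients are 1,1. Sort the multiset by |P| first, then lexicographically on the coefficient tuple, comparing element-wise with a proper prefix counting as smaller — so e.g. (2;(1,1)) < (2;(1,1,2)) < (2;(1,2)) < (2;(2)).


The 20 primitive collections of Σ (r=10, n=4):

  {1,7}:  v_{1} + v_{7} = v_{8}  so sig = (2;(1))
  {4,5}:  v_{4} + v_{5} = v_{9}  so sig = (2;(1))
  {0,1}:  v_{0} + v_{1} = v_{2} + v_{7}  so sig = (2;(1,1))
  {0,6}:  v_{0} + v_{6} = v_{2} + v_{3}  so sig = (2;(1,1))
  {6,7}:  v_{6} + v_{7} = v_{1} + v_{3}  so sig = (2;(1,1))
  {0,4}:  v_{0} + v_{4} = v_{3} + v_{7} + v_{9}  so sig = (2;(1,1,1))
  {1,5}:  v_{1} + v_{5} = v_{2} + v_{8} + v_{9}  so sig = (2;(1,1,1))
  {0,8}:  v_{0} + v_{8} = v_{2} + 2·v_{7}  so sig = (2;(1,2))
  {5,6}:  v_{5} + v_{6} = 2·v_{2} + v_{4}  so sig = (2;(1,2))
  {6,8}:  v_{6} + v_{8} = 2·v_{1} + v_{3}  so sig = (2;(1,2))
  {6,9}:  v_{6} + v_{9} = 2·v_{2} + 2·v_{4}  so sig = (2;(2,2))
  {2,4,7}:  v_{2} + v_{4} + v_{7} = 0  so sig = (3;())
  {3,8,9}:  v_{3} + v_{8} + v_{9} = 0  so sig = (3;())
  {2,4,8}:  v_{2} + v_{4} + v_{8} = v_{1}  so sig = (3;(1))
  {2,7,9}:  v_{2} + v_{7} + v_{9} = v_{5}  so sig = (3;(1))
  {3,5,7}:  v_{3} + v_{5} + v_{7} = v_{0}  so sig = (3;(1))
  {1,3,9}:  v_{1} + v_{3} + v_{9} = v_{2} + v_{4}  so sig = (3;(1,1))
  {3,5,8}:  v_{3} + v_{5} + v_{8} = v_{2} + v_{7}  so sig = (3;(1,1))
  {0,2,9}:  v_{0} + v_{2} + v_{9} = v_{3} + 2·v_{5}  so sig = (3;(1,2))
  {1,2,3,4}:  v_{1} + v_{2} + v_{3} + v_{4} = v_{6}  so sig = (4;(1))

Signatures (|P|; sorted positive RHS coefficients), sorted:
{ (2;(1)) ×2,  (2;(1,1)) ×3,  (2;(1,1,1)) ×2,  (2;(1,2)) ×3,  (2;(2,2)),  (3;()) ×2,  (3;(1)) ×3,  (3;(1,1)) ×2,  (3;(1,2)),  (4;(1)) }


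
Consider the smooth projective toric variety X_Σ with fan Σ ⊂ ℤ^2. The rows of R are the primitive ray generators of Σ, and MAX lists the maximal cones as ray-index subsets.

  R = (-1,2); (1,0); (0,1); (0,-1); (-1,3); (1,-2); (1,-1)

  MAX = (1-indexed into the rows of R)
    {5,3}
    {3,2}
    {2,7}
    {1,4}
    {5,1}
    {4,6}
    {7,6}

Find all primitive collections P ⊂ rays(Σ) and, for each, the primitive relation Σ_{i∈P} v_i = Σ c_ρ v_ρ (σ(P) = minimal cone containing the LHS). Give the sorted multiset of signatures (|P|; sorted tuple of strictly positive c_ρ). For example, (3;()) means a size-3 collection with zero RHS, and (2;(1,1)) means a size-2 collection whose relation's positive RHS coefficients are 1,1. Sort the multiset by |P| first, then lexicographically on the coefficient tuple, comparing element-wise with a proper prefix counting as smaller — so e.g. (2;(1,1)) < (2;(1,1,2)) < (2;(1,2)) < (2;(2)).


Δ(Σ) — 7 vertices, 14 min non-faces:

  P = {1,6}:  v_{1} + v_{6} = 0  so sig = (2;())
  P = {3,4}:  v_{3} + v_{4} = 0  so sig = (2;())
  P = {1,3}:  v_{1} + v_{3} = v_{5}  so sig = (2;(1))
  P = {1,7}:  v_{1} + v_{7} = v_{3}  so sig = (2;(1))
  P = {2,4}:  v_{2} + v_{4} = v_{7}  so sig = (2;(1))
  P = {3,6}:  v_{3} + v_{6} = v_{7}  so sig = (2;(1))
  P = {3,7}:  v_{3} + v_{7} = v_{2}  so sig = (2;(1))
  P = {4,5}:  v_{4} + v_{5} = v_{1}  so sig = (2;(1))
  P = {4,7}:  v_{4} + v_{7} = v_{6}  so sig = (2;(1))
  P = {5,6}:  v_{5} + v_{6} = v_{3}  so sig = (2;(1))
  P = {1,2}:  v_{1} + v_{2} = 2·v_{3}  so sig = (2;(2))
  P = {2,6}:  v_{2} + v_{6} = 2·v_{7}  so sig = (2;(2))
  P = {5,7}:  v_{5} + v_{7} = 2·v_{3}  so sig = (2;(2))
  P = {2,5}:  v_{2} + v_{5} = 3·v_{3}  so sig = (2;(3))

Signatures (|P|; sorted positive RHS coefficients), sorted:
[(2;()), (2;()), (2;(1)), (2;(1)), (2;(1)), (2;(1)), (2;(1)), (2;(1)), (2;(1)), (2;(1)), (2;(2)), (2;(2)), (2;(2)), (2;(3))]


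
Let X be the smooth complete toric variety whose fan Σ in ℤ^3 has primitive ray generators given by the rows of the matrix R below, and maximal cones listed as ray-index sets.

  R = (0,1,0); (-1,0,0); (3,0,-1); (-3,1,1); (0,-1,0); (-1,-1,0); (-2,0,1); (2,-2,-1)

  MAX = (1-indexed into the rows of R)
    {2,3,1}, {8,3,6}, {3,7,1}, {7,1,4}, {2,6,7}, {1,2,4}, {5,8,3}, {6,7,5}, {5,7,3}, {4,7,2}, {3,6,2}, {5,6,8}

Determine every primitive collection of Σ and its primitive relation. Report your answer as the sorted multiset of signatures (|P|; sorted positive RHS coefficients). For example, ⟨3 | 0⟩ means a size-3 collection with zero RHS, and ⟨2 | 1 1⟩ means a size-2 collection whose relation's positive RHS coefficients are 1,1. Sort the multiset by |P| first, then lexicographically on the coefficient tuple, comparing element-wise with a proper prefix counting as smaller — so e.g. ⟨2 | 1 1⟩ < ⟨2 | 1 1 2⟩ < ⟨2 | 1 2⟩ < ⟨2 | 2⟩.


|primitive collections| = 14. Relations:

  P={1,5}:  v_{1} + v_{5} = 0  →  sig = ⟨2 | 0⟩
  P={1,6}:  v_{1} + v_{6} = v_{2}  →  sig = ⟨2 | 1⟩
  P={2,5}:  v_{2} + v_{5} = v_{6}  →  sig = ⟨2 | 1⟩
  P={3,4}:  v_{3} + v_{4} = v_{1}  →  sig = ⟨2 | 1⟩
  P={4,8}:  v_{4} + v_{8} = v_{6}  →  sig = ⟨2 | 1⟩
  P={1,8}:  v_{1} + v_{8} = v_{3} + v_{6}  →  sig = ⟨2 | 1 1⟩
  P={4,5}:  v_{4} + v_{5} = v_{2} + v_{7}  →  sig = ⟨2 | 1 1⟩
  P={2,8}:  v_{2} + v_{8} = v_{3} + 2·v_{6}  →  sig = ⟨2 | 1 2⟩
  P={4,6}:  v_{4} + v_{6} = 2·v_{2} + v_{7}  →  sig = ⟨2 | 1 2⟩
  P={7,8}:  v_{7} + v_{8} = 2·v_{5}  →  sig = ⟨2 | 2⟩
  P={2,3,7}:  v_{2} + v_{3} + v_{7} = 0  →  sig = ⟨3 | 0⟩
  P={1,2,7}:  v_{1} + v_{2} + v_{7} = v_{4}  →  sig = ⟨3 | 1⟩
  P={3,5,6}:  v_{3} + v_{5} + v_{6} = v_{8}  →  sig = ⟨3 | 1⟩
  P={3,6,7}:  v_{3} + v_{6} + v_{7} = v_{5}  →  sig = ⟨3 | 1⟩

so the primitive-relation signature multiset is
{ ⟨2 | 0⟩,  ⟨2 | 1⟩ ×4,  ⟨2 | 1 1⟩ ×2,  ⟨2 | 1 2⟩ ×2,  ⟨2 | 2⟩,  ⟨3 | 0⟩,  ⟨3 | 1⟩ ×3 }


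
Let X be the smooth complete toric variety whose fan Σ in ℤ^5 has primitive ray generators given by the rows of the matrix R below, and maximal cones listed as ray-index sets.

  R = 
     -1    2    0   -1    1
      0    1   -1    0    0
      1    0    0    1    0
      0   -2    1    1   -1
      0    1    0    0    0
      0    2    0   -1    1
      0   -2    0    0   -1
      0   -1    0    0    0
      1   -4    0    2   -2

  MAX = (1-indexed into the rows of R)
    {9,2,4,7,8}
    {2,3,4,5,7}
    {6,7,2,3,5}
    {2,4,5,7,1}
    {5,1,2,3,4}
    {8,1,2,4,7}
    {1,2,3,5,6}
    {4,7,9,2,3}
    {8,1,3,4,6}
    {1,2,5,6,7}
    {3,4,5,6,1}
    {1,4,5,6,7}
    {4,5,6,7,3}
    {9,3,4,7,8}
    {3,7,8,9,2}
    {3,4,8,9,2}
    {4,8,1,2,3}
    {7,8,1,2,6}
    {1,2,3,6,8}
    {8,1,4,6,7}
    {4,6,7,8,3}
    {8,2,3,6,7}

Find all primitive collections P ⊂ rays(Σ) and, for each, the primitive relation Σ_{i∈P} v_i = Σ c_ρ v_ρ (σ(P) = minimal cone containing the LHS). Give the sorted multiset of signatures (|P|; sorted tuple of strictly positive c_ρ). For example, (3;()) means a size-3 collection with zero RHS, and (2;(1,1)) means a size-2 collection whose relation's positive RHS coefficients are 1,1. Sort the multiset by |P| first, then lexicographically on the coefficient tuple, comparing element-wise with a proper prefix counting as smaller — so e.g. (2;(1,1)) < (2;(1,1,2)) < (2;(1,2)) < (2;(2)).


Primitive collections (7):

  P={5,8}:  v_{5} + v_{8} = 0 — sig = (2;())
  P={6,9}:  v_{6} + v_{9} = v_{3} + v_{7} — sig = (2;(1,1))
  P={1,9}:  v_{1} + v_{9} = v_{2} + v_{4} + v_{8} — sig = (2;(1,1,1))
  P={5,9}:  v_{5} + v_{9} = v_{2} + v_{3} + v_{4} + v_{7} — sig = (2;(1,1,1,1))
  P={1,3,7}:  v_{1} + v_{3} + v_{7} = 0 — sig = (3;())
  P={2,4,6}:  v_{2} + v_{4} + v_{6} = v_{5} — sig = (3;(1))
  P={2,3,4,7,8}:  v_{2} + v_{3} + v_{4} + v_{7} + v_{8} = v_{9} — sig = (5;(1))

Signatures (|P|; sorted positive RHS coefficients), sorted:
{ (2;()),  (2;(1,1)),  (2;(1,1,1)),  (2;(1,1,1,1)),  (3;()),  (3;(1)),  (5;(1)) }


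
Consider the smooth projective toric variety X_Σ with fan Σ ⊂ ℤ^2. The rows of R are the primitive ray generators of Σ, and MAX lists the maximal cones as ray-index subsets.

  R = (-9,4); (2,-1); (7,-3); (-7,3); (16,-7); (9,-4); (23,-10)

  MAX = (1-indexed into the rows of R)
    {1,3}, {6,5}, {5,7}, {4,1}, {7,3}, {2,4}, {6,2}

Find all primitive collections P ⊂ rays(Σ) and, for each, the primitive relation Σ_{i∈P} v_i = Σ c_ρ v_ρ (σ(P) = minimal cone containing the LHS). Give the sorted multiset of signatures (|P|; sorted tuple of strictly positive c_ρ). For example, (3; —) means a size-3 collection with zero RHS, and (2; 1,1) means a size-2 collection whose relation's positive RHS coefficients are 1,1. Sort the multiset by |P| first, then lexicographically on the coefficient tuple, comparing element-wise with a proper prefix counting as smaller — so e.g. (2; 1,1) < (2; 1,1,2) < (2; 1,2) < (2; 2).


Minimal non-faces — 14 found among 7 rays, 7 max cones:

  P={1,6}:  v_{1} + v_{6} = 0  so sig = (2; —)
  P={3,4}:  v_{3} + v_{4} = 0  so sig = (2; —)
  P={1,2}:  v_{1} + v_{2} = v_{4}  so sig = (2; 1)
  P={1,5}:  v_{1} + v_{5} = v_{3}  so sig = (2; 1)
  P={2,3}:  v_{2} + v_{3} = v_{6}  so sig = (2; 1)
  P={3,5}:  v_{3} + v_{5} = v_{7}  so sig = (2; 1)
  P={3,6}:  v_{3} + v_{6} = v_{5}  so sig = (2; 1)
  P={4,5}:  v_{4} + v_{5} = v_{6}  so sig = (2; 1)
  P={4,6}:  v_{4} + v_{6} = v_{2}  so sig = (2; 1)
  P={4,7}:  v_{4} + v_{7} = v_{5}  so sig = (2; 1)
  P={2,7}:  v_{2} + v_{7} = v_{5} + v_{6}  so sig = (2; 1,1)
  P={1,7}:  v_{1} + v_{7} = 2·v_{3}  so sig = (2; 2)
  P={2,5}:  v_{2} + v_{5} = 2·v_{6}  so sig = (2; 2)
  P={6,7}:  v_{6} + v_{7} = 2·v_{5}  so sig = (2; 2)

Sorted signature multiset PRS(X):
{ (2; —) ×2,  (2; 1) ×8,  (2; 1,1),  (2; 2) ×3 }


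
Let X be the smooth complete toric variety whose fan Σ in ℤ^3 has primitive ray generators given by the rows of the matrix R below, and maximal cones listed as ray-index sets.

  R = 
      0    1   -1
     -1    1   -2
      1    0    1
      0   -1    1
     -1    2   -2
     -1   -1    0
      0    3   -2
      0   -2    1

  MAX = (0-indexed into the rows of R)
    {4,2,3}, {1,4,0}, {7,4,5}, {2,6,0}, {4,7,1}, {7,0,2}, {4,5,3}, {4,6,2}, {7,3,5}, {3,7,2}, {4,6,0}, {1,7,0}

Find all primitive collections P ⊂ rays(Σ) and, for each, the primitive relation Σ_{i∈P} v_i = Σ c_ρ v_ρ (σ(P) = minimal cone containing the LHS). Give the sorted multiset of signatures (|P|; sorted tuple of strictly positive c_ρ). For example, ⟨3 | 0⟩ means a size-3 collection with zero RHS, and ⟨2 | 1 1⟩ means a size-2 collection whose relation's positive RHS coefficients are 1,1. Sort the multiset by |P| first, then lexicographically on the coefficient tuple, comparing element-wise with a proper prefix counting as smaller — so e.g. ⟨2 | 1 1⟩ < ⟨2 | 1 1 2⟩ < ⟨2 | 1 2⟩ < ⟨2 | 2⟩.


|primitive collections| = 14. Relations:

  {0,3}:  v_{0} + v_{3} = 0 ; sig = ⟨2 | 0⟩
  {1,2}:  v_{1} + v_{2} = v_{0} ; sig = ⟨2 | 1⟩
  {2,5}:  v_{2} + v_{5} = v_{3} ; sig = ⟨2 | 1⟩
  {5,6}:  v_{5} + v_{6} = v_{4} ; sig = ⟨2 | 1⟩
  {6,7}:  v_{6} + v_{7} = v_{0} ; sig = ⟨2 | 1⟩
  {0,5}:  v_{0} + v_{5} = v_{4} + v_{7} ; sig = ⟨2 | 1 1⟩
  {1,3}:  v_{1} + v_{3} = v_{4} + v_{7} ; sig = ⟨2 | 1 1⟩
  {3,6}:  v_{3} + v_{6} = v_{2} + v_{4} ; sig = ⟨2 | 1 1⟩
  {1,6}:  v_{1} + v_{6} = 2·v_{0} + v_{4} ; sig = ⟨2 | 1 2⟩
  {1,5}:  v_{1} + v_{5} = 2·v_{4} + 2·v_{7} ; sig = ⟨2 | 2 2⟩
  {2,4,7}:  v_{2} + v_{4} + v_{7} = 0 ; sig = ⟨3 | 0⟩
  {0,2,4}:  v_{0} + v_{2} + v_{4} = v_{6} ; sig = ⟨3 | 1⟩
  {0,4,7}:  v_{0} + v_{4} + v_{7} = v_{1} ; sig = ⟨3 | 1⟩
  {3,4,7}:  v_{3} + v_{4} + v_{7} = v_{5} ; sig = ⟨3 | 1⟩

Hence PRS(X_Σ) =
    |P|=2: 10 collections, coeffs (), (1), (1), (1), (1), (1,1), (1,1), (1,1), (1,2), (2,2)
    |P|=3: 4 collections, coeffs (), (1), (1), (1)


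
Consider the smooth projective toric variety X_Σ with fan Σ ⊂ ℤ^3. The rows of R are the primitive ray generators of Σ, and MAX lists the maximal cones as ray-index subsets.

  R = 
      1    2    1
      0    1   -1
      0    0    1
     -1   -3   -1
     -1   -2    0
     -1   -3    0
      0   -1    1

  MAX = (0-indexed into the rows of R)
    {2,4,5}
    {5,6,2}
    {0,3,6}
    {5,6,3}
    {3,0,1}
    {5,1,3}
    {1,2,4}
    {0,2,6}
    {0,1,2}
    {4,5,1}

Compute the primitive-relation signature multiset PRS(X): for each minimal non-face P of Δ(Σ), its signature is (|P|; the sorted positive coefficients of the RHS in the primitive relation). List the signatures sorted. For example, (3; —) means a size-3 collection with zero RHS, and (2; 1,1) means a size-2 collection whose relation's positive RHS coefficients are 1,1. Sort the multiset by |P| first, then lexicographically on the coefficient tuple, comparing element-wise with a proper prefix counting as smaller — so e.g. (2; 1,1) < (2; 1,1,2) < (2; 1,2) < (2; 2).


Δ(Σ) — 7 vertices, 7 min non-faces:

  P = {1,6}:  v_{1} + v_{6} = 0 — sig = (2; —)
  P = {0,4}:  v_{0} + v_{4} = v_{2} — sig = (2; 1)
  P = {0,5}:  v_{0} + v_{5} = v_{6} — sig = (2; 1)
  P = {2,3}:  v_{2} + v_{3} = v_{5} — sig = (2; 1)
  P = {4,6}:  v_{4} + v_{6} = v_{2} + v_{5} — sig = (2; 1,1)
  P = {3,4}:  v_{3} + v_{4} = v_{1} + 2·v_{5} — sig = (2; 1,2)
  P = {1,2,5}:  v_{1} + v_{2} + v_{5} = v_{4} — sig = (3; 1)

Sorted signature multiset PRS(X):
[(2; —), (2; 1), (2; 1), (2; 1), (2; 1,1), (2; 1,2), (3; 1)]


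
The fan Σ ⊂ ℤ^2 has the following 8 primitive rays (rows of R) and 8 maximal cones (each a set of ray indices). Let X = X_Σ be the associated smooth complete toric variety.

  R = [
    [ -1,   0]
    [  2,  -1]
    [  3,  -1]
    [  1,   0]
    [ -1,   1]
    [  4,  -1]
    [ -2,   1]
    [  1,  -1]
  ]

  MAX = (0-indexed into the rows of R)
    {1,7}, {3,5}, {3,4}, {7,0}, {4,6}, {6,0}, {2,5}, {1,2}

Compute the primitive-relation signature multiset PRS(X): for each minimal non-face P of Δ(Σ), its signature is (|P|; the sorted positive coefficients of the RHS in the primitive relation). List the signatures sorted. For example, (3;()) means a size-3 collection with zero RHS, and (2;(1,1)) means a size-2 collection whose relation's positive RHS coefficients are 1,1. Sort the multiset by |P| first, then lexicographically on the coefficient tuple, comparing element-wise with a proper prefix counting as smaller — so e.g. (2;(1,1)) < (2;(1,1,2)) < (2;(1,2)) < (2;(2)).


|primitive collections| = 20. Relations:

  • {0,3}:  v_{0} + v_{3} = 0  so sig = (2;())
  • {1,6}:  v_{1} + v_{6} = 0  so sig = (2;())
  • {4,7}:  v_{4} + v_{7} = 0  so sig = (2;())
  • {0,1}:  v_{0} + v_{1} = v_{7}  so sig = (2;(1))
  • {0,2}:  v_{0} + v_{2} = v_{1}  so sig = (2;(1))
  • {0,4}:  v_{0} + v_{4} = v_{6}  so sig = (2;(1))
  • {0,5}:  v_{0} + v_{5} = v_{2}  so sig = (2;(1))
  • {1,3}:  v_{1} + v_{3} = v_{2}  so sig = (2;(1))
  • {1,4}:  v_{1} + v_{4} = v_{3}  so sig = (2;(1))
  • {2,3}:  v_{2} + v_{3} = v_{5}  so sig = (2;(1))
  • {2,6}:  v_{2} + v_{6} = v_{3}  so sig = (2;(1))
  • {3,6}:  v_{3} + v_{6} = v_{4}  so sig = (2;(1))
  • {3,7}:  v_{3} + v_{7} = v_{1}  so sig = (2;(1))
  • {6,7}:  v_{6} + v_{7} = v_{0}  so sig = (2;(1))
  • {5,7}:  v_{5} + v_{7} = v_{1} + v_{2}  so sig = (2;(1,1))
  • {1,5}:  v_{1} + v_{5} = 2·v_{2}  so sig = (2;(2))
  • {2,4}:  v_{2} + v_{4} = 2·v_{3}  so sig = (2;(2))
  • {2,7}:  v_{2} + v_{7} = 2·v_{1}  so sig = (2;(2))
  • {5,6}:  v_{5} + v_{6} = 2·v_{3}  so sig = (2;(2))
  • {4,5}:  v_{4} + v_{5} = 3·v_{3}  so sig = (2;(3))

Signatures (|P|; sorted positive RHS coefficients), sorted:
[(2;()), (2;()), (2;()), (2;(1)), (2;(1)), (2;(1)), (2;(1)), (2;(1)), (2;(1)), (2;(1)), (2;(1)), (2;(1)), (2;(1)), (2;(1)), (2;(1,1)), (2;(2)), (2;(2)), (2;(2)), (2;(2)), (2;(3))]


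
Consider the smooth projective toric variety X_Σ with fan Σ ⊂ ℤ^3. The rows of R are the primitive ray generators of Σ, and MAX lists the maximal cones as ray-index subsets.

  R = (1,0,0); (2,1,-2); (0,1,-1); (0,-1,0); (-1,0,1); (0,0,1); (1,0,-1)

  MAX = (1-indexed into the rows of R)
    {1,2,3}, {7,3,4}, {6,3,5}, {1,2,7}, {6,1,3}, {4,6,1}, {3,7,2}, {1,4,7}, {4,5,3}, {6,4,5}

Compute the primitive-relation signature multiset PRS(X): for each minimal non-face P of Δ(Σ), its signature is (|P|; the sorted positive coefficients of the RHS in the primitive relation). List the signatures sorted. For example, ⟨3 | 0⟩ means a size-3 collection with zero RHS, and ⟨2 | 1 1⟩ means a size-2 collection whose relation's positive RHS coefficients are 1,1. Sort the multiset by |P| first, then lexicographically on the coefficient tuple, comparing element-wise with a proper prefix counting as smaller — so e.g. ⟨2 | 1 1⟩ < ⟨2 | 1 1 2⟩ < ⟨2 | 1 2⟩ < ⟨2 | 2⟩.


The 9 primitive collections of Σ (r=7, n=3):

  • {5,7}:  v_{5} + v_{7} = 0  ⟹  sig = ⟨2 | 0⟩
  • {1,5}:  v_{1} + v_{5} = v_{6}  ⟹  sig = ⟨2 | 1⟩
  • {6,7}:  v_{6} + v_{7} = v_{1}  ⟹  sig = ⟨2 | 1⟩
  • {2,5}:  v_{2} + v_{5} = v_{1} + v_{3}  ⟹  sig = ⟨2 | 1 1⟩
  • {2,6}:  v_{2} + v_{6} = 2·v_{1} + v_{3}  ⟹  sig = ⟨2 | 1 2⟩
  • {2,4}:  v_{2} + v_{4} = 2·v_{7}  ⟹  sig = ⟨2 | 2⟩
  • {3,4,6}:  v_{3} + v_{4} + v_{6} = 0  ⟹  sig = ⟨3 | 0⟩
  • {1,3,4}:  v_{1} + v_{3} + v_{4} = v_{7}  ⟹  sig = ⟨3 | 1⟩
  • {1,3,7}:  v_{1} + v_{3} + v_{7} = v_{2}  ⟹  sig = ⟨3 | 1⟩

so the primitive-relation signature multiset is
    |P|=2: 6 collections, coeffs (), (1), (1), (1,1), (1,2), (2)
    |P|=3: 3 collections, coeffs (), (1), (1)


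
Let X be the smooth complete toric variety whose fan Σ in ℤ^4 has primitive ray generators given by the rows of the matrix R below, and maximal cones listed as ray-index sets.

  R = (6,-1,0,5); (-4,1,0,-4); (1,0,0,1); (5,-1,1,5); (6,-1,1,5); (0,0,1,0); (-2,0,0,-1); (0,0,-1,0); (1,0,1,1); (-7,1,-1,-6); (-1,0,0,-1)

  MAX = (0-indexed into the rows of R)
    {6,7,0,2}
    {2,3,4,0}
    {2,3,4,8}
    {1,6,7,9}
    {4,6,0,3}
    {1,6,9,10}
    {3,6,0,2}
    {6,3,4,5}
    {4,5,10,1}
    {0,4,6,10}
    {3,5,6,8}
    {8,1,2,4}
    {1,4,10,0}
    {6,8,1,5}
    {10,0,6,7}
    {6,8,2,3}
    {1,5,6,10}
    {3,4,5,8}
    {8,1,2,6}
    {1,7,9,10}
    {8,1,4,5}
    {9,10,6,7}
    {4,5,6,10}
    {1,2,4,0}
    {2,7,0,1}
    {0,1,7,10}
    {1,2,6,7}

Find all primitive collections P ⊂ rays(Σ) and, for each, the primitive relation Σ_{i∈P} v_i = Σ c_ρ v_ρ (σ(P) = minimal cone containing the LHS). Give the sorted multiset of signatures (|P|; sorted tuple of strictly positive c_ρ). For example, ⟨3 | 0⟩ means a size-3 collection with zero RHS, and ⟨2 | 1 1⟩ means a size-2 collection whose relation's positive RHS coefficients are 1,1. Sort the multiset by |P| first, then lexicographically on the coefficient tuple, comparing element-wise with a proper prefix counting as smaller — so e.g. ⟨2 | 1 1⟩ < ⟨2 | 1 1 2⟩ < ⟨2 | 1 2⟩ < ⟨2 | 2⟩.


22 collections generate NE(X_Σ); each relation:

  • {2,10}:  v_{2} + v_{10} = 0  ⇒ sig = ⟨2 | 0⟩
  • {5,7}:  v_{5} + v_{7} = 0  ⇒ sig = ⟨2 | 0⟩
  • {0,5}:  v_{0} + v_{5} = v_{4}  ⇒ sig = ⟨2 | 1⟩
  • {1,3}:  v_{1} + v_{3} = v_{8}  ⇒ sig = ⟨2 | 1⟩
  • {2,5}:  v_{2} + v_{5} = v_{8}  ⇒ sig = ⟨2 | 1⟩
  • {3,9}:  v_{3} + v_{9} = v_{6}  ⇒ sig = ⟨2 | 1⟩
  • {4,7}:  v_{4} + v_{7} = v_{0}  ⇒ sig = ⟨2 | 1⟩
  • {4,9}:  v_{4} + v_{9} = v_{10}  ⇒ sig = ⟨2 | 1⟩
  • {7,8}:  v_{7} + v_{8} = v_{2}  ⇒ sig = ⟨2 | 1⟩
  • {8,10}:  v_{8} + v_{10} = v_{5}  ⇒ sig = ⟨2 | 1⟩
  • {0,8}:  v_{0} + v_{8} = v_{2} + v_{4}  ⇒ sig = ⟨2 | 1 1⟩
  • {0,9}:  v_{0} + v_{9} = v_{7} + v_{10}  ⇒ sig = ⟨2 | 1 1⟩
  • {3,10}:  v_{3} + v_{10} = v_{4} + v_{6}  ⇒ sig = ⟨2 | 1 1⟩
  • {8,9}:  v_{8} + v_{9} = v_{1} + v_{6}  ⇒ sig = ⟨2 | 1 1⟩
  • {2,9}:  v_{2} + v_{9} = v_{1} + v_{6} + v_{7}  ⇒ sig = ⟨2 | 1 1 1⟩
  • {3,7}:  v_{3} + v_{7} = v_{0} + v_{2} + v_{6}  ⇒ sig = ⟨2 | 1 1 1⟩
  • {5,9}:  v_{5} + v_{9} = v_{1} + v_{6} + v_{10}  ⇒ sig = ⟨2 | 1 1 1⟩
  • {0,1,6}:  v_{0} + v_{1} + v_{6} = 0  ⇒ sig = ⟨3 | 0⟩
  • {1,4,6}:  v_{1} + v_{4} + v_{6} = v_{5}  ⇒ sig = ⟨3 | 1⟩
  • {2,4,6}:  v_{2} + v_{4} + v_{6} = v_{3}  ⇒ sig = ⟨3 | 1⟩
  • {4,6,8}:  v_{4} + v_{6} + v_{8} = v_{3} + v_{5}  ⇒ sig = ⟨3 | 1 1⟩
  • {1,6,7,10}:  v_{1} + v_{6} + v_{7} + v_{10} = v_{9}  ⇒ sig = ⟨4 | 1⟩

so the primitive-relation signature multiset is
    |P|=2: 17 collections, coeffs (), (), (1), (1), (1), (1), (1), (1), (1), (1), (1,1), (1,1), (1,1), (1,1), (1,1,1), (1,1,1), (1,1,1)
    |P|=3: 4 collections, coeffs (), (1), (1), (1,1)
    |P|=4: 1 collection, coeffs (1)


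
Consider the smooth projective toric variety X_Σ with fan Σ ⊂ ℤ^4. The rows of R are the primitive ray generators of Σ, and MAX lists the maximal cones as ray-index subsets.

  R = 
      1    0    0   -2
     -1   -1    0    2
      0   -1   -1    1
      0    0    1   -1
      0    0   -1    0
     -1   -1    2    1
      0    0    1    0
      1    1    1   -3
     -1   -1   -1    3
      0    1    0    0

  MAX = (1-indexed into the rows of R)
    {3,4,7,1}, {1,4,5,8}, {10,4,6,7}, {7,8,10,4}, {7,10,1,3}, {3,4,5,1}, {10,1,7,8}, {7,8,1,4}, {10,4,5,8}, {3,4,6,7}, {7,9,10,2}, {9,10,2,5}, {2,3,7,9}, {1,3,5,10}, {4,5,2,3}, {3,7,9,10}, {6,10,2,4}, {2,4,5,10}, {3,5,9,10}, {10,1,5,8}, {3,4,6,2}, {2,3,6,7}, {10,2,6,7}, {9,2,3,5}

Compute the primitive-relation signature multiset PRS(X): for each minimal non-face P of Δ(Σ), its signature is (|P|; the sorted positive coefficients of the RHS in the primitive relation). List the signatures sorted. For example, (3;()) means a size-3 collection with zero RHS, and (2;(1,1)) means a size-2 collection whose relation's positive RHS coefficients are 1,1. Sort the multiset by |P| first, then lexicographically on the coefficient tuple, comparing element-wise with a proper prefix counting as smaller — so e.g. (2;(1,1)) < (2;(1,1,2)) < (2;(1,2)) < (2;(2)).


Primitive collections (16):

  P={5,7}:  v_{5} + v_{7} = 0  so sig = (2;())
  P={8,9}:  v_{8} + v_{9} = 0  so sig = (2;())
  P={1,9}:  v_{1} + v_{9} = v_{3}  so sig = (2;(1))
  P={2,8}:  v_{2} + v_{8} = v_{4}  so sig = (2;(1))
  P={3,8}:  v_{3} + v_{8} = v_{1}  so sig = (2;(1))
  P={4,9}:  v_{4} + v_{9} = v_{2}  so sig = (2;(1))
  P={1,2}:  v_{1} + v_{2} = v_{3} + v_{4}  so sig = (2;(1,1))
  P={5,6}:  v_{5} + v_{6} = v_{2} + v_{4}  so sig = (2;(1,1))
  P={1,6}:  v_{1} + v_{6} = v_{3} + 2·v_{4} + v_{7}  so sig = (2;(1,1,2))
  P={6,8}:  v_{6} + v_{8} = 2·v_{4} + v_{7}  so sig = (2;(1,2))
  P={6,9}:  v_{6} + v_{9} = 2·v_{2} + v_{7}  so sig = (2;(1,2))
  P={3,4,10}:  v_{3} + v_{4} + v_{10} = 0  so sig = (3;())
  P={1,4,10}:  v_{1} + v_{4} + v_{10} = v_{8}  so sig = (3;(1))
  P={2,3,10}:  v_{2} + v_{3} + v_{10} = v_{9}  so sig = (3;(1))
  P={2,4,7}:  v_{2} + v_{4} + v_{7} = v_{6}  so sig = (3;(1))
  P={3,6,10}:  v_{3} + v_{6} + v_{10} = v_{2} + v_{7}  so sig = (3;(1,1))

Hence PRS(X_Σ) =
{ (2;()) ×2,  (2;(1)) ×4,  (2;(1,1)) ×2,  (2;(1,1,2)),  (2;(1,2)) ×2,  (3;()),  (3;(1)) ×3,  (3;(1,1)) }


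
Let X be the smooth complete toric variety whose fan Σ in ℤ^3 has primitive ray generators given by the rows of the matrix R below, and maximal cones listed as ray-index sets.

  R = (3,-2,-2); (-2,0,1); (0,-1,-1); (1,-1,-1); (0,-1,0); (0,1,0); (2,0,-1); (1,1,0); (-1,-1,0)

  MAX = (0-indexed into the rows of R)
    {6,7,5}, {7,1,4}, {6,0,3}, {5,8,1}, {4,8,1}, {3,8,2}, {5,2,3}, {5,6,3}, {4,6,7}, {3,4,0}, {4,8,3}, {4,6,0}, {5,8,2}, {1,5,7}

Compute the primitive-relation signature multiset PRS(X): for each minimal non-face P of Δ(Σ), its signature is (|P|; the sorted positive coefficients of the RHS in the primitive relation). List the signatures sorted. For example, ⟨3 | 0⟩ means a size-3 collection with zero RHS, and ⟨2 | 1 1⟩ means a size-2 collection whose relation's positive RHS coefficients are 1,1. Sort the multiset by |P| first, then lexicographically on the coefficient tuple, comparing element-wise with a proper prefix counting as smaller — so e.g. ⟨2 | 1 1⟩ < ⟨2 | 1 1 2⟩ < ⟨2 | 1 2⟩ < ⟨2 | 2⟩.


|primitive collections| = 17. Relations:

  P={1,6}:  v_{1} + v_{6} = 0  so sig = ⟨2 | 0⟩
  P={4,5}:  v_{4} + v_{5} = 0  so sig = ⟨2 | 0⟩
  P={7,8}:  v_{7} + v_{8} = 0  so sig = ⟨2 | 0⟩
  P={1,3}:  v_{1} + v_{3} = v_{8}  so sig = ⟨2 | 1⟩
  P={3,7}:  v_{3} + v_{7} = v_{6}  so sig = ⟨2 | 1⟩
  P={6,8}:  v_{6} + v_{8} = v_{3}  so sig = ⟨2 | 1⟩
  P={0,1}:  v_{0} + v_{1} = v_{3} + v_{4}  so sig = ⟨2 | 1 1⟩
  P={0,5}:  v_{0} + v_{5} = v_{3} + v_{6}  so sig = ⟨2 | 1 1⟩
  P={2,4}:  v_{2} + v_{4} = v_{3} + v_{8}  so sig = ⟨2 | 1 1⟩
  P={2,7}:  v_{2} + v_{7} = v_{3} + v_{5}  so sig = ⟨2 | 1 1⟩
  P={0,7}:  v_{0} + v_{7} = v_{4} + 2·v_{6}  so sig = ⟨2 | 1 2⟩
  P={0,8}:  v_{0} + v_{8} = 2·v_{3} + v_{4}  so sig = ⟨2 | 1 2⟩
  P={1,2}:  v_{1} + v_{2} = v_{5} + 2·v_{8}  so sig = ⟨2 | 1 2⟩
  P={2,6}:  v_{2} + v_{6} = 2·v_{3} + v_{5}  so sig = ⟨2 | 1 2⟩
  P={0,2}:  v_{0} + v_{2} = 3·v_{3}  so sig = ⟨2 | 3⟩
  P={3,4,6}:  v_{3} + v_{4} + v_{6} = v_{0}  so sig = ⟨3 | 1⟩
  P={3,5,8}:  v_{3} + v_{5} + v_{8} = v_{2}  so sig = ⟨3 | 1⟩

Signatures (|P|; sorted positive RHS coefficients), sorted:
    ⟨2 | 0⟩
    ⟨2 | 0⟩
    ⟨2 | 0⟩
    ⟨2 | 1⟩
    ⟨2 | 1⟩
    ⟨2 | 1⟩
    ⟨2 | 1 1⟩
    ⟨2 | 1 1⟩
    ⟨2 | 1 1⟩
    ⟨2 | 1 1⟩
    ⟨2 | 1 2⟩
    ⟨2 | 1 2⟩
    ⟨2 | 1 2⟩
    ⟨2 | 1 2⟩
    ⟨2 | 3⟩
    ⟨3 | 1⟩
    ⟨3 | 1⟩


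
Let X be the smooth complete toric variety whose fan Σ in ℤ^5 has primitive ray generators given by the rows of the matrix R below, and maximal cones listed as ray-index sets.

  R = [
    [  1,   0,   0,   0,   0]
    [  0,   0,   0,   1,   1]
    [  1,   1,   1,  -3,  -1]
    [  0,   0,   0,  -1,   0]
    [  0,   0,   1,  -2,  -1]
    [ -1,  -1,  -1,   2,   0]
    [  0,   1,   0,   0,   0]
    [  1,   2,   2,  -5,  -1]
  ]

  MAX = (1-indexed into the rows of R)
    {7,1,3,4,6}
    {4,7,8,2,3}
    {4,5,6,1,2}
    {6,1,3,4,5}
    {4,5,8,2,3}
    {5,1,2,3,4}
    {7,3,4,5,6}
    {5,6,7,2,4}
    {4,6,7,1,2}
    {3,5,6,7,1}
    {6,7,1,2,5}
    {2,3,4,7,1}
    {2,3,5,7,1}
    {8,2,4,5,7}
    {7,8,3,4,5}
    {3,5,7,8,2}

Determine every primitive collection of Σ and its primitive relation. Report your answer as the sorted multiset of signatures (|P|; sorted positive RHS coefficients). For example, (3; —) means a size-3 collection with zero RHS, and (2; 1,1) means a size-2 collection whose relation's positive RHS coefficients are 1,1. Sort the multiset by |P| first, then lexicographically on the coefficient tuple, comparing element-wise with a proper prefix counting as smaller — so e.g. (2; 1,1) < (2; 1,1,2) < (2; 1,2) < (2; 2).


Δ(Σ) — 8 vertices, 5 min non-faces:

  P={6,8}:  v_{6} + v_{8} = v_{4} + v_{5} + v_{7}  →  sig = (2; 1,1,1)
  P={1,8}:  v_{1} + v_{8} = v_{2} + 2·v_{3}  →  sig = (2; 1,2)
  P={2,3,6}:  v_{2} + v_{3} + v_{6} = 0  →  sig = (3; —)
  P={1,4,5,7}:  v_{1} + v_{4} + v_{5} + v_{7} = v_{3}  →  sig = (4; 1)
  P={2,3,4,5,7}:  v_{2} + v_{3} + v_{4} + v_{5} + v_{7} = v_{8}  →  sig = (5; 1)

Sorted signature multiset PRS(X):
    |P|=2: 2 collections, coeffs (1,1,1), (1,2)
    |P|=3: 1 collection, coeffs ()
    |P|=4: 1 collection, coeffs (1)
    |P|=5: 1 collection, coeffs (1)


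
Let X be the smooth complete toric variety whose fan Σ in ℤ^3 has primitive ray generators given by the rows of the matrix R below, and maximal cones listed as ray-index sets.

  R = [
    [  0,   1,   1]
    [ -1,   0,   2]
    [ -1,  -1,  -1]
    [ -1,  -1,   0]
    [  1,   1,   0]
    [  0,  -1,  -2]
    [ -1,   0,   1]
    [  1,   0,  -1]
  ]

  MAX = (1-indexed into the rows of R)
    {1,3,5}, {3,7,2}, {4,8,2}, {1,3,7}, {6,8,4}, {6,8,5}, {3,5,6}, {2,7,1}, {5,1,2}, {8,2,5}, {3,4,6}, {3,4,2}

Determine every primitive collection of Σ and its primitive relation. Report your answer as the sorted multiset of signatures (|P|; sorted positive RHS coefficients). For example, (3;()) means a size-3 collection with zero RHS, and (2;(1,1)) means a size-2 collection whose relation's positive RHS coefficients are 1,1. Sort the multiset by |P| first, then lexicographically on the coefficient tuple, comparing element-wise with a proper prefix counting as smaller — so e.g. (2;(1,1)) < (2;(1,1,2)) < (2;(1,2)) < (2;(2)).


The 12 primitive collections of Σ (r=8, n=3):

  • {4,5}:  v_{4} + v_{5} = 0  →  sig = (2;())
  • {7,8}:  v_{7} + v_{8} = 0  →  sig = (2;())
  • {1,4}:  v_{1} + v_{4} = v_{7}  →  sig = (2;(1))
  • {1,8}:  v_{1} + v_{8} = v_{5}  →  sig = (2;(1))
  • {2,6}:  v_{2} + v_{6} = v_{4}  →  sig = (2;(1))
  • {3,8}:  v_{3} + v_{8} = v_{6}  →  sig = (2;(1))
  • {5,7}:  v_{5} + v_{7} = v_{1}  →  sig = (2;(1))
  • {6,7}:  v_{6} + v_{7} = v_{3}  →  sig = (2;(1))
  • {1,6}:  v_{1} + v_{6} = v_{3} + v_{5}  →  sig = (2;(1,1))
  • {4,7}:  v_{4} + v_{7} = v_{2} + v_{3}  →  sig = (2;(1,1))
  • {2,3,5}:  v_{2} + v_{3} + v_{5} = v_{7}  →  sig = (3;(1))
  • {1,2,3}:  v_{1} + v_{2} + v_{3} = 2·v_{7}  →  sig = (3;(2))

so the primitive-relation signature multiset is
    (2;())
    (2;())
    (2;(1))
    (2;(1))
    (2;(1))
    (2;(1))
    (2;(1))
    (2;(1))
    (2;(1,1))
    (2;(1,1))
    (3;(1))
    (3;(2))
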